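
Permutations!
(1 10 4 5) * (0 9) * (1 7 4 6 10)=(0 9)(4 5 7)(6 10)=[9, 1, 2, 3, 5, 7, 10, 4, 8, 0, 6]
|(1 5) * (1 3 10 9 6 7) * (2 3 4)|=|(1 5 4 2 3 10 9 6 7)|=9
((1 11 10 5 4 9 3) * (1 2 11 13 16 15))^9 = (1 13 16 15)(2 10 4 3 11 5 9)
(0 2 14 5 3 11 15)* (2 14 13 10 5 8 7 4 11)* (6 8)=[14, 1, 13, 2, 11, 3, 8, 4, 7, 9, 5, 15, 12, 10, 6, 0]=(0 14 6 8 7 4 11 15)(2 13 10 5 3)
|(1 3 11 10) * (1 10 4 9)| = |(1 3 11 4 9)| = 5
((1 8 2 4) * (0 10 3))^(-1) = (0 3 10)(1 4 2 8)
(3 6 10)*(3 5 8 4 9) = [0, 1, 2, 6, 9, 8, 10, 7, 4, 3, 5] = (3 6 10 5 8 4 9)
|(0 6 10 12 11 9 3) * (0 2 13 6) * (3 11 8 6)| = 12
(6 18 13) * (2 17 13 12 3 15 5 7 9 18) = (2 17 13 6)(3 15 5 7 9 18 12) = [0, 1, 17, 15, 4, 7, 2, 9, 8, 18, 10, 11, 3, 6, 14, 5, 16, 13, 12]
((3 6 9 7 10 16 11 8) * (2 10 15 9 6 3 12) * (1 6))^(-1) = (1 6)(2 12 8 11 16 10)(7 9 15)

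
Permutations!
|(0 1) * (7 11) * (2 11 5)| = |(0 1)(2 11 7 5)| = 4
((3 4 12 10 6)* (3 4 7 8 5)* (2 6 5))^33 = (2 3 12)(4 8 5)(6 7 10)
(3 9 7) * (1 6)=(1 6)(3 9 7)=[0, 6, 2, 9, 4, 5, 1, 3, 8, 7]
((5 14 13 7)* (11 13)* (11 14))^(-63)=(14)(5 11 13 7)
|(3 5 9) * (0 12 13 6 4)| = |(0 12 13 6 4)(3 5 9)| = 15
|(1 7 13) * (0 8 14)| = 3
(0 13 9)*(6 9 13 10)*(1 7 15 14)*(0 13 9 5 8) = [10, 7, 2, 3, 4, 8, 5, 15, 0, 13, 6, 11, 12, 9, 1, 14] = (0 10 6 5 8)(1 7 15 14)(9 13)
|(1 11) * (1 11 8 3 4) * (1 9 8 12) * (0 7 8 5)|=|(0 7 8 3 4 9 5)(1 12)|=14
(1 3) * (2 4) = (1 3)(2 4) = [0, 3, 4, 1, 2]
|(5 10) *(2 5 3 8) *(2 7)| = |(2 5 10 3 8 7)| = 6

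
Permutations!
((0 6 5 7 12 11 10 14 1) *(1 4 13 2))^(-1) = ((0 6 5 7 12 11 10 14 4 13 2 1))^(-1) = (0 1 2 13 4 14 10 11 12 7 5 6)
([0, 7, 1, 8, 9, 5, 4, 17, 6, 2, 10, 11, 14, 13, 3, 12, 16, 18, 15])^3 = [0, 18, 17, 4, 1, 5, 2, 15, 9, 7, 10, 11, 8, 13, 6, 3, 16, 12, 14]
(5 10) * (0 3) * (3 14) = (0 14 3)(5 10) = [14, 1, 2, 0, 4, 10, 6, 7, 8, 9, 5, 11, 12, 13, 3]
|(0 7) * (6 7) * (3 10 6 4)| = 6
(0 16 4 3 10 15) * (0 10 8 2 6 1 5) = [16, 5, 6, 8, 3, 0, 1, 7, 2, 9, 15, 11, 12, 13, 14, 10, 4] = (0 16 4 3 8 2 6 1 5)(10 15)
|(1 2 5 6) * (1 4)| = 5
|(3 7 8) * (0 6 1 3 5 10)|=8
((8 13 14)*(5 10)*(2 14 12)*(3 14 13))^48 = (14)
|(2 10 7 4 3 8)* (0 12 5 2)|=|(0 12 5 2 10 7 4 3 8)|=9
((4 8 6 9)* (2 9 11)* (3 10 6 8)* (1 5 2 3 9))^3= ((1 5 2)(3 10 6 11)(4 9))^3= (3 11 6 10)(4 9)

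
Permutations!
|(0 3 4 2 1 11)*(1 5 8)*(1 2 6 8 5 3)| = |(0 1 11)(2 3 4 6 8)| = 15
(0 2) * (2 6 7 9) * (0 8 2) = (0 6 7 9)(2 8) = [6, 1, 8, 3, 4, 5, 7, 9, 2, 0]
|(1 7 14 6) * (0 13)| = 4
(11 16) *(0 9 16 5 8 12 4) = [9, 1, 2, 3, 0, 8, 6, 7, 12, 16, 10, 5, 4, 13, 14, 15, 11] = (0 9 16 11 5 8 12 4)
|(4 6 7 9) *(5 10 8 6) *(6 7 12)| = |(4 5 10 8 7 9)(6 12)| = 6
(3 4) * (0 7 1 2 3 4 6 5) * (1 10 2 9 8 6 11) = [7, 9, 3, 11, 4, 0, 5, 10, 6, 8, 2, 1] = (0 7 10 2 3 11 1 9 8 6 5)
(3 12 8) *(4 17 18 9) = (3 12 8)(4 17 18 9) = [0, 1, 2, 12, 17, 5, 6, 7, 3, 4, 10, 11, 8, 13, 14, 15, 16, 18, 9]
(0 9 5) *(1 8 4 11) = (0 9 5)(1 8 4 11) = [9, 8, 2, 3, 11, 0, 6, 7, 4, 5, 10, 1]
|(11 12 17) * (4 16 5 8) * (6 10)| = |(4 16 5 8)(6 10)(11 12 17)| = 12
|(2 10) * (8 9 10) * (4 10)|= 5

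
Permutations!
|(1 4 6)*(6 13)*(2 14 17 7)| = 4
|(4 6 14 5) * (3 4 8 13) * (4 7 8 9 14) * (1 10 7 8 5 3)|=18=|(1 10 7 5 9 14 3 8 13)(4 6)|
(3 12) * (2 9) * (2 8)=(2 9 8)(3 12)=[0, 1, 9, 12, 4, 5, 6, 7, 2, 8, 10, 11, 3]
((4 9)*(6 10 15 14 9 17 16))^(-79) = ((4 17 16 6 10 15 14 9))^(-79) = (4 17 16 6 10 15 14 9)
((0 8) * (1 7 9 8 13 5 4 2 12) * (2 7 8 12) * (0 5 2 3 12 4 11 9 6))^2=((0 13 2 3 12 1 8 5 11 9 4 7 6))^2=(0 2 12 8 11 4 6 13 3 1 5 9 7)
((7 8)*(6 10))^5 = ((6 10)(7 8))^5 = (6 10)(7 8)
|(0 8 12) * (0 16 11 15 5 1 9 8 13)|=|(0 13)(1 9 8 12 16 11 15 5)|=8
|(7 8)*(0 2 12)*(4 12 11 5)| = 6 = |(0 2 11 5 4 12)(7 8)|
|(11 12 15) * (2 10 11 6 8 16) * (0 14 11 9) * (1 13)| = |(0 14 11 12 15 6 8 16 2 10 9)(1 13)| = 22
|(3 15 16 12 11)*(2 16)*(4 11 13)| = |(2 16 12 13 4 11 3 15)| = 8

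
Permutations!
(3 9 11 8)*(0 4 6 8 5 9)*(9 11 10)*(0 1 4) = (1 4 6 8 3)(5 11)(9 10) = [0, 4, 2, 1, 6, 11, 8, 7, 3, 10, 9, 5]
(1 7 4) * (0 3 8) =(0 3 8)(1 7 4) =[3, 7, 2, 8, 1, 5, 6, 4, 0]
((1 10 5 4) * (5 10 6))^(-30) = (10)(1 5)(4 6)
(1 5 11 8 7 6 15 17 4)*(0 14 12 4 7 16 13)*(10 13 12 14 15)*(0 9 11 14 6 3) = (0 15 17 7 3)(1 5 14 6 10 13 9 11 8 16 12 4) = [15, 5, 2, 0, 1, 14, 10, 3, 16, 11, 13, 8, 4, 9, 6, 17, 12, 7]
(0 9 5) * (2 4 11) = (0 9 5)(2 4 11) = [9, 1, 4, 3, 11, 0, 6, 7, 8, 5, 10, 2]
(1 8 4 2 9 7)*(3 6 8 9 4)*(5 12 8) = (1 9 7)(2 4)(3 6 5 12 8) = [0, 9, 4, 6, 2, 12, 5, 1, 3, 7, 10, 11, 8]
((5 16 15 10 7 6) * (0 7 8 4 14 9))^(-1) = ((0 7 6 5 16 15 10 8 4 14 9))^(-1) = (0 9 14 4 8 10 15 16 5 6 7)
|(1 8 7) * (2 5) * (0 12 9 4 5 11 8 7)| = |(0 12 9 4 5 2 11 8)(1 7)| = 8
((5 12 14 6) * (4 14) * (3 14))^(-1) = (3 4 12 5 6 14)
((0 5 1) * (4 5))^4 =((0 4 5 1))^4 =(5)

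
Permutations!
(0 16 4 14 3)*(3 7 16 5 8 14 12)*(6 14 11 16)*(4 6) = (0 5 8 11 16 6 14 7 4 12 3) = [5, 1, 2, 0, 12, 8, 14, 4, 11, 9, 10, 16, 3, 13, 7, 15, 6]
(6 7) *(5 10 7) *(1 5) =(1 5 10 7 6) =[0, 5, 2, 3, 4, 10, 1, 6, 8, 9, 7]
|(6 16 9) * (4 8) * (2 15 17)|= |(2 15 17)(4 8)(6 16 9)|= 6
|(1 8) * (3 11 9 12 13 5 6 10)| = |(1 8)(3 11 9 12 13 5 6 10)| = 8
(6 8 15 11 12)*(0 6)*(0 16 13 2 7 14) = (0 6 8 15 11 12 16 13 2 7 14) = [6, 1, 7, 3, 4, 5, 8, 14, 15, 9, 10, 12, 16, 2, 0, 11, 13]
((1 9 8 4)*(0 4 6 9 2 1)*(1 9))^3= ((0 4)(1 2 9 8 6))^3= (0 4)(1 8 2 6 9)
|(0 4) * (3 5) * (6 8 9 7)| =4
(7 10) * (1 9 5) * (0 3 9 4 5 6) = (0 3 9 6)(1 4 5)(7 10) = [3, 4, 2, 9, 5, 1, 0, 10, 8, 6, 7]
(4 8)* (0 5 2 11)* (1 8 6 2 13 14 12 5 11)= (0 11)(1 8 4 6 2)(5 13 14 12)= [11, 8, 1, 3, 6, 13, 2, 7, 4, 9, 10, 0, 5, 14, 12]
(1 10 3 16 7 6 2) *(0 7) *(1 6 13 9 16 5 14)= (0 7 13 9 16)(1 10 3 5 14)(2 6)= [7, 10, 6, 5, 4, 14, 2, 13, 8, 16, 3, 11, 12, 9, 1, 15, 0]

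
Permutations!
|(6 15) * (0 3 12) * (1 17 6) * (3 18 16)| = |(0 18 16 3 12)(1 17 6 15)| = 20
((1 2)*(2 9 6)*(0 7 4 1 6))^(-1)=((0 7 4 1 9)(2 6))^(-1)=(0 9 1 4 7)(2 6)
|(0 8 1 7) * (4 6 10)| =|(0 8 1 7)(4 6 10)| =12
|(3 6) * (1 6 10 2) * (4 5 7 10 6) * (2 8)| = 14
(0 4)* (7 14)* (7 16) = (0 4)(7 14 16) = [4, 1, 2, 3, 0, 5, 6, 14, 8, 9, 10, 11, 12, 13, 16, 15, 7]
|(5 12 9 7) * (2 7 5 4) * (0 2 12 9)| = |(0 2 7 4 12)(5 9)| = 10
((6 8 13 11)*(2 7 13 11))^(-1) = (2 13 7)(6 11 8) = ((2 7 13)(6 8 11))^(-1)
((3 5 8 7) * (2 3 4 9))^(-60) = (2 8 9 5 4 3 7)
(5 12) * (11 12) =(5 11 12) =[0, 1, 2, 3, 4, 11, 6, 7, 8, 9, 10, 12, 5]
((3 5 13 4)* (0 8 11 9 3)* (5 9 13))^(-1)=(0 4 13 11 8)(3 9)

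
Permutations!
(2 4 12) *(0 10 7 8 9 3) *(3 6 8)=(0 10 7 3)(2 4 12)(6 8 9)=[10, 1, 4, 0, 12, 5, 8, 3, 9, 6, 7, 11, 2]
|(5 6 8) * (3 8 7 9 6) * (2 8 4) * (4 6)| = |(2 8 5 3 6 7 9 4)| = 8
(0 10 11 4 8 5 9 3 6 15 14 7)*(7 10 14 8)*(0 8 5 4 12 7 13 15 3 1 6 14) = (1 6 3 14 10 11 12 7 8 4 13 15 5 9) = [0, 6, 2, 14, 13, 9, 3, 8, 4, 1, 11, 12, 7, 15, 10, 5]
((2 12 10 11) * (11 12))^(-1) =(2 11)(10 12)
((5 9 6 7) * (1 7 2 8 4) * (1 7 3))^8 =(2 8 4 7 5 9 6)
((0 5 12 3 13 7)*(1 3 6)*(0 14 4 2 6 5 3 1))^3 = ((0 3 13 7 14 4 2 6)(5 12))^3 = (0 7 2 3 14 6 13 4)(5 12)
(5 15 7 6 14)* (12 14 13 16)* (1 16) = [0, 16, 2, 3, 4, 15, 13, 6, 8, 9, 10, 11, 14, 1, 5, 7, 12] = (1 16 12 14 5 15 7 6 13)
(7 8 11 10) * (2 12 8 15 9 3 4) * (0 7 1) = (0 7 15 9 3 4 2 12 8 11 10 1) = [7, 0, 12, 4, 2, 5, 6, 15, 11, 3, 1, 10, 8, 13, 14, 9]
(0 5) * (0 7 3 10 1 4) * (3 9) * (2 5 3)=(0 3 10 1 4)(2 5 7 9)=[3, 4, 5, 10, 0, 7, 6, 9, 8, 2, 1]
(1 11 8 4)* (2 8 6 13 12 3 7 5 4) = (1 11 6 13 12 3 7 5 4)(2 8) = [0, 11, 8, 7, 1, 4, 13, 5, 2, 9, 10, 6, 3, 12]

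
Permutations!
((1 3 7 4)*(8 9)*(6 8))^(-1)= (1 4 7 3)(6 9 8)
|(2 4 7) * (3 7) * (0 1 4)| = 6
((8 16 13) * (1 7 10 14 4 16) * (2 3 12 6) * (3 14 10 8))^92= ((1 7 8)(2 14 4 16 13 3 12 6))^92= (1 8 7)(2 13)(3 14)(4 12)(6 16)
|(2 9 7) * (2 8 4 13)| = 6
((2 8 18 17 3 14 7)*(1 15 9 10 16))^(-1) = ((1 15 9 10 16)(2 8 18 17 3 14 7))^(-1) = (1 16 10 9 15)(2 7 14 3 17 18 8)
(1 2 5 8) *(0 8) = (0 8 1 2 5) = [8, 2, 5, 3, 4, 0, 6, 7, 1]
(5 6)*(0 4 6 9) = (0 4 6 5 9) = [4, 1, 2, 3, 6, 9, 5, 7, 8, 0]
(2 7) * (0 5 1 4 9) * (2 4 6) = (0 5 1 6 2 7 4 9) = [5, 6, 7, 3, 9, 1, 2, 4, 8, 0]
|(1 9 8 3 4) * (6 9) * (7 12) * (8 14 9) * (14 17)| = 30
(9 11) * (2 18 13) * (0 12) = [12, 1, 18, 3, 4, 5, 6, 7, 8, 11, 10, 9, 0, 2, 14, 15, 16, 17, 13] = (0 12)(2 18 13)(9 11)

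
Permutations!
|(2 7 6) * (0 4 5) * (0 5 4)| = |(2 7 6)| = 3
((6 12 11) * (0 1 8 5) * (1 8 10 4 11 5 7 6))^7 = ((0 8 7 6 12 5)(1 10 4 11))^7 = (0 8 7 6 12 5)(1 11 4 10)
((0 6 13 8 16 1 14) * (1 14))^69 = ((0 6 13 8 16 14))^69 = (0 8)(6 16)(13 14)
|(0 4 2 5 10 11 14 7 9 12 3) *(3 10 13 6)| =|(0 4 2 5 13 6 3)(7 9 12 10 11 14)| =42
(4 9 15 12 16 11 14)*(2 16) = (2 16 11 14 4 9 15 12) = [0, 1, 16, 3, 9, 5, 6, 7, 8, 15, 10, 14, 2, 13, 4, 12, 11]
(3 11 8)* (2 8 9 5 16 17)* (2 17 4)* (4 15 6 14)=[0, 1, 8, 11, 2, 16, 14, 7, 3, 5, 10, 9, 12, 13, 4, 6, 15, 17]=(17)(2 8 3 11 9 5 16 15 6 14 4)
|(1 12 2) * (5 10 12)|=|(1 5 10 12 2)|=5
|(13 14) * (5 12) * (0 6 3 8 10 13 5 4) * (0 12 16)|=|(0 6 3 8 10 13 14 5 16)(4 12)|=18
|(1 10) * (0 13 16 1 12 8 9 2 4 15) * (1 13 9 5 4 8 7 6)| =|(0 9 2 8 5 4 15)(1 10 12 7 6)(13 16)| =70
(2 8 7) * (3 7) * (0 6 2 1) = (0 6 2 8 3 7 1) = [6, 0, 8, 7, 4, 5, 2, 1, 3]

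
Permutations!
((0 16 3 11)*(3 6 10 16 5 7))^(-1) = (0 11 3 7 5)(6 16 10)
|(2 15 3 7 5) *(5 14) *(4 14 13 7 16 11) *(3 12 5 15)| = 18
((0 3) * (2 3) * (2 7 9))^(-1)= ((0 7 9 2 3))^(-1)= (0 3 2 9 7)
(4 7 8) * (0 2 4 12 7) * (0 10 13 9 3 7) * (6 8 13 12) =(0 2 4 10 12)(3 7 13 9)(6 8) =[2, 1, 4, 7, 10, 5, 8, 13, 6, 3, 12, 11, 0, 9]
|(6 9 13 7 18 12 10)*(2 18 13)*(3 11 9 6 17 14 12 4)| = |(2 18 4 3 11 9)(7 13)(10 17 14 12)| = 12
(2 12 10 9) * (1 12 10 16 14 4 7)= (1 12 16 14 4 7)(2 10 9)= [0, 12, 10, 3, 7, 5, 6, 1, 8, 2, 9, 11, 16, 13, 4, 15, 14]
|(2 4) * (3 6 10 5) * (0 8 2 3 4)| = 15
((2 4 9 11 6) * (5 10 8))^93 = ((2 4 9 11 6)(5 10 8))^93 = (2 11 4 6 9)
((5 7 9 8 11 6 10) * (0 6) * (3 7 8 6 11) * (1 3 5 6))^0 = (11)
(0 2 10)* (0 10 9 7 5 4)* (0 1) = (10)(0 2 9 7 5 4 1) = [2, 0, 9, 3, 1, 4, 6, 5, 8, 7, 10]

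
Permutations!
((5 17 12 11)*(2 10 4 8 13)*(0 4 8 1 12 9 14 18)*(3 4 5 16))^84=(18)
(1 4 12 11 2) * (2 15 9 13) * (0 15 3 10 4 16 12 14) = [15, 16, 1, 10, 14, 5, 6, 7, 8, 13, 4, 3, 11, 2, 0, 9, 12] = (0 15 9 13 2 1 16 12 11 3 10 4 14)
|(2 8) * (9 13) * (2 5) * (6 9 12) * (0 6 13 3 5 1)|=|(0 6 9 3 5 2 8 1)(12 13)|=8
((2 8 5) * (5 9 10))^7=(2 9 5 8 10)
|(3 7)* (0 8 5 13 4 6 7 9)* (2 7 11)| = 11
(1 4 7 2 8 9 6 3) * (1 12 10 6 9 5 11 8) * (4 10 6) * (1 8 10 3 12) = (1 3)(2 8 5 11 10 4 7)(6 12) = [0, 3, 8, 1, 7, 11, 12, 2, 5, 9, 4, 10, 6]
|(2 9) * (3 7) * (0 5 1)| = |(0 5 1)(2 9)(3 7)| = 6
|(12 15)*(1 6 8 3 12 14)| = 7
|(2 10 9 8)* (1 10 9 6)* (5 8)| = 12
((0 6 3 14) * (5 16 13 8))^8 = (16)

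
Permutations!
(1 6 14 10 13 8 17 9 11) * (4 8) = (1 6 14 10 13 4 8 17 9 11) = [0, 6, 2, 3, 8, 5, 14, 7, 17, 11, 13, 1, 12, 4, 10, 15, 16, 9]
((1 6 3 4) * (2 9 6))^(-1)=(1 4 3 6 9 2)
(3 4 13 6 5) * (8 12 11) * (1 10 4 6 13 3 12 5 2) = [0, 10, 1, 6, 3, 12, 2, 7, 5, 9, 4, 8, 11, 13] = (13)(1 10 4 3 6 2)(5 12 11 8)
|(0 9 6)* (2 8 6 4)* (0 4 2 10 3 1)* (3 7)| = |(0 9 2 8 6 4 10 7 3 1)| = 10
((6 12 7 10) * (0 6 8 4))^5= ((0 6 12 7 10 8 4))^5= (0 8 7 6 4 10 12)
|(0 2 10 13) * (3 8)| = |(0 2 10 13)(3 8)| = 4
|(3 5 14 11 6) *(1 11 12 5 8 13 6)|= 12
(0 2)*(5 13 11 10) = [2, 1, 0, 3, 4, 13, 6, 7, 8, 9, 5, 10, 12, 11] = (0 2)(5 13 11 10)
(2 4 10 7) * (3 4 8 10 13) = (2 8 10 7)(3 4 13) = [0, 1, 8, 4, 13, 5, 6, 2, 10, 9, 7, 11, 12, 3]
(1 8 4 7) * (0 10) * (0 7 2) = (0 10 7 1 8 4 2) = [10, 8, 0, 3, 2, 5, 6, 1, 4, 9, 7]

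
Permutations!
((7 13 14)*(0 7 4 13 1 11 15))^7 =((0 7 1 11 15)(4 13 14))^7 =(0 1 15 7 11)(4 13 14)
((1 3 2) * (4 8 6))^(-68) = (1 3 2)(4 8 6)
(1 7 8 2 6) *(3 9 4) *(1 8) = (1 7)(2 6 8)(3 9 4) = [0, 7, 6, 9, 3, 5, 8, 1, 2, 4]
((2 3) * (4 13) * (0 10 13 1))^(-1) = ((0 10 13 4 1)(2 3))^(-1) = (0 1 4 13 10)(2 3)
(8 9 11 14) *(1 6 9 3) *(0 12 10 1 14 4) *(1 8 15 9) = (0 12 10 8 3 14 15 9 11 4)(1 6) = [12, 6, 2, 14, 0, 5, 1, 7, 3, 11, 8, 4, 10, 13, 15, 9]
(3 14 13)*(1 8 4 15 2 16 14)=[0, 8, 16, 1, 15, 5, 6, 7, 4, 9, 10, 11, 12, 3, 13, 2, 14]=(1 8 4 15 2 16 14 13 3)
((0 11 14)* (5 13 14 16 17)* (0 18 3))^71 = ((0 11 16 17 5 13 14 18 3))^71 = (0 3 18 14 13 5 17 16 11)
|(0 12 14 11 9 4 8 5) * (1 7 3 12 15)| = 12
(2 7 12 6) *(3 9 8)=[0, 1, 7, 9, 4, 5, 2, 12, 3, 8, 10, 11, 6]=(2 7 12 6)(3 9 8)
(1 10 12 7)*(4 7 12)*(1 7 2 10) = [0, 1, 10, 3, 2, 5, 6, 7, 8, 9, 4, 11, 12] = (12)(2 10 4)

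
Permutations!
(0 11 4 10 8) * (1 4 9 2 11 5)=(0 5 1 4 10 8)(2 11 9)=[5, 4, 11, 3, 10, 1, 6, 7, 0, 2, 8, 9]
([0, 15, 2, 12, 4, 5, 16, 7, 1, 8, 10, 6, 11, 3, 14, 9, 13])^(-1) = [0, 8, 2, 13, 4, 5, 11, 7, 9, 15, 10, 12, 3, 16, 14, 1, 6]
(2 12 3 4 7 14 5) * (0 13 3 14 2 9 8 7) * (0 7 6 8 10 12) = (0 13 3 4 7 2)(5 9 10 12 14)(6 8) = [13, 1, 0, 4, 7, 9, 8, 2, 6, 10, 12, 11, 14, 3, 5]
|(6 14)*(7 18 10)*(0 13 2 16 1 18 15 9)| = 10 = |(0 13 2 16 1 18 10 7 15 9)(6 14)|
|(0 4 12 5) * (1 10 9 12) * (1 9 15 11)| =20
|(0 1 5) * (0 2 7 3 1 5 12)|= |(0 5 2 7 3 1 12)|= 7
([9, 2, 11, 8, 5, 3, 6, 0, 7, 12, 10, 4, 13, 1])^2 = (0 12 1 11 5 8)(2 4 3 7 9 13)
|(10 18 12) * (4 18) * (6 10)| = |(4 18 12 6 10)| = 5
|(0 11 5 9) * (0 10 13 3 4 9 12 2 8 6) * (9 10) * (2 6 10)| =30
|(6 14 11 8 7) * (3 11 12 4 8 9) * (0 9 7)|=10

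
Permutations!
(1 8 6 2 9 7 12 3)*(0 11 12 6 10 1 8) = (0 11 12 3 8 10 1)(2 9 7 6) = [11, 0, 9, 8, 4, 5, 2, 6, 10, 7, 1, 12, 3]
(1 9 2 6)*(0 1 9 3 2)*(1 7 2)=(0 7 2 6 9)(1 3)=[7, 3, 6, 1, 4, 5, 9, 2, 8, 0]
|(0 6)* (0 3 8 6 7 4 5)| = |(0 7 4 5)(3 8 6)| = 12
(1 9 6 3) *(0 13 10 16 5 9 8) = (0 13 10 16 5 9 6 3 1 8) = [13, 8, 2, 1, 4, 9, 3, 7, 0, 6, 16, 11, 12, 10, 14, 15, 5]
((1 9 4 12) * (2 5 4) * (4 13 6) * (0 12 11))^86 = (0 13 1 4 2)(5 12 6 9 11)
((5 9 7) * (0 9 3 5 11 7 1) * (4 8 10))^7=((0 9 1)(3 5)(4 8 10)(7 11))^7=(0 9 1)(3 5)(4 8 10)(7 11)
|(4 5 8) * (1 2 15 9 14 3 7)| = |(1 2 15 9 14 3 7)(4 5 8)| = 21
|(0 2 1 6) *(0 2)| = |(1 6 2)| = 3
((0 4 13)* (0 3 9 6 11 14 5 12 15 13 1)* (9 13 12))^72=(15)(5 6 14 9 11)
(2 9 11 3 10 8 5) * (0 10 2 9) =(0 10 8 5 9 11 3 2) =[10, 1, 0, 2, 4, 9, 6, 7, 5, 11, 8, 3]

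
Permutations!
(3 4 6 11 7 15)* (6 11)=[0, 1, 2, 4, 11, 5, 6, 15, 8, 9, 10, 7, 12, 13, 14, 3]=(3 4 11 7 15)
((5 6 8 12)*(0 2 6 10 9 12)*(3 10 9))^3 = (12)(0 8 6 2)(3 10)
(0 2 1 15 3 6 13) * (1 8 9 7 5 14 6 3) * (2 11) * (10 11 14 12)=(0 14 6 13)(1 15)(2 8 9 7 5 12 10 11)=[14, 15, 8, 3, 4, 12, 13, 5, 9, 7, 11, 2, 10, 0, 6, 1]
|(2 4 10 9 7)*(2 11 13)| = 7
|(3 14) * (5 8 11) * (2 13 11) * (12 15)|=|(2 13 11 5 8)(3 14)(12 15)|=10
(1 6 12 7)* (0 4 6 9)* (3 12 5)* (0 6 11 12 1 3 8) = (0 4 11 12 7 3 1 9 6 5 8) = [4, 9, 2, 1, 11, 8, 5, 3, 0, 6, 10, 12, 7]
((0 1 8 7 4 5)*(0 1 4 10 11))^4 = (0 8)(1 11)(4 7)(5 10)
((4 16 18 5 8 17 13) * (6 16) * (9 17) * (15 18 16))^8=((4 6 15 18 5 8 9 17 13))^8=(4 13 17 9 8 5 18 15 6)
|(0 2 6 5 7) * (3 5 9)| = 7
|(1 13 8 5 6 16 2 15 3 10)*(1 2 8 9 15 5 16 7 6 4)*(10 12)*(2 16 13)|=8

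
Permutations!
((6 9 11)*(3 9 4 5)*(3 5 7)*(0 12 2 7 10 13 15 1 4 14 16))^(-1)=(0 16 14 6 11 9 3 7 2 12)(1 15 13 10 4)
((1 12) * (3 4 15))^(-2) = (3 4 15)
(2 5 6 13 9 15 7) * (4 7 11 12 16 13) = (2 5 6 4 7)(9 15 11 12 16 13) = [0, 1, 5, 3, 7, 6, 4, 2, 8, 15, 10, 12, 16, 9, 14, 11, 13]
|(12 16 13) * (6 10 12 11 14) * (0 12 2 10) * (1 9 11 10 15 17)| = 13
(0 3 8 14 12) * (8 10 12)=(0 3 10 12)(8 14)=[3, 1, 2, 10, 4, 5, 6, 7, 14, 9, 12, 11, 0, 13, 8]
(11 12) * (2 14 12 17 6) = (2 14 12 11 17 6) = [0, 1, 14, 3, 4, 5, 2, 7, 8, 9, 10, 17, 11, 13, 12, 15, 16, 6]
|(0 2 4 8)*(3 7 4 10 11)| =8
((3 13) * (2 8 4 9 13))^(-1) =(2 3 13 9 4 8)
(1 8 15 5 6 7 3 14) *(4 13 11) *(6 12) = (1 8 15 5 12 6 7 3 14)(4 13 11) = [0, 8, 2, 14, 13, 12, 7, 3, 15, 9, 10, 4, 6, 11, 1, 5]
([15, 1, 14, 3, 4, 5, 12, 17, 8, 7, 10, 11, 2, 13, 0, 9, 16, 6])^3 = [7, 1, 15, 3, 4, 5, 14, 12, 8, 6, 10, 11, 0, 13, 9, 17, 16, 2]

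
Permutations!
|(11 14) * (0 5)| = |(0 5)(11 14)| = 2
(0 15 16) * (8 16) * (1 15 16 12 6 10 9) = [16, 15, 2, 3, 4, 5, 10, 7, 12, 1, 9, 11, 6, 13, 14, 8, 0] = (0 16)(1 15 8 12 6 10 9)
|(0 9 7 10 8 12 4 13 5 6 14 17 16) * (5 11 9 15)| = 56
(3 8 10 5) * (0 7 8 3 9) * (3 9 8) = (0 7 3 9)(5 8 10) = [7, 1, 2, 9, 4, 8, 6, 3, 10, 0, 5]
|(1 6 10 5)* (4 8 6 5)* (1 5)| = 4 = |(4 8 6 10)|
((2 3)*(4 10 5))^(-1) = ((2 3)(4 10 5))^(-1) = (2 3)(4 5 10)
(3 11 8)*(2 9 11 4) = [0, 1, 9, 4, 2, 5, 6, 7, 3, 11, 10, 8] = (2 9 11 8 3 4)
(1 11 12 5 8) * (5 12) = (12)(1 11 5 8) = [0, 11, 2, 3, 4, 8, 6, 7, 1, 9, 10, 5, 12]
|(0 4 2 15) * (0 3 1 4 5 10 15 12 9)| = 10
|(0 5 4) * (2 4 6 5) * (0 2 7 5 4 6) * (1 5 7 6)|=6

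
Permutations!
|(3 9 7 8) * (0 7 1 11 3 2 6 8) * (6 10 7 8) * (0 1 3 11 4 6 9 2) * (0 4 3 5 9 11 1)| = |(0 8 4 6 11 1 3 2 10 7)(5 9)| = 10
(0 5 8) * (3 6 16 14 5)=(0 3 6 16 14 5 8)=[3, 1, 2, 6, 4, 8, 16, 7, 0, 9, 10, 11, 12, 13, 5, 15, 14]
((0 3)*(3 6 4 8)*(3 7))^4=(0 7 4)(3 8 6)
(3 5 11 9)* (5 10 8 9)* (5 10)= (3 5 11 10 8 9)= [0, 1, 2, 5, 4, 11, 6, 7, 9, 3, 8, 10]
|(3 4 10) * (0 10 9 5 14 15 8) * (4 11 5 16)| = |(0 10 3 11 5 14 15 8)(4 9 16)| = 24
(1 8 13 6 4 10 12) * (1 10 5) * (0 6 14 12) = (0 6 4 5 1 8 13 14 12 10) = [6, 8, 2, 3, 5, 1, 4, 7, 13, 9, 0, 11, 10, 14, 12]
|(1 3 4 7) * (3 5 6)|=|(1 5 6 3 4 7)|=6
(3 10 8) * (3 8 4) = (3 10 4) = [0, 1, 2, 10, 3, 5, 6, 7, 8, 9, 4]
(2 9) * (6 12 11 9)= (2 6 12 11 9)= [0, 1, 6, 3, 4, 5, 12, 7, 8, 2, 10, 9, 11]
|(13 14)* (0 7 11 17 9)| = 10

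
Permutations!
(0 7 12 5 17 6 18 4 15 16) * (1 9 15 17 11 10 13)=[7, 9, 2, 3, 17, 11, 18, 12, 8, 15, 13, 10, 5, 1, 14, 16, 0, 6, 4]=(0 7 12 5 11 10 13 1 9 15 16)(4 17 6 18)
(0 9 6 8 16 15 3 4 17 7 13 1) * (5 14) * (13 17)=(0 9 6 8 16 15 3 4 13 1)(5 14)(7 17)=[9, 0, 2, 4, 13, 14, 8, 17, 16, 6, 10, 11, 12, 1, 5, 3, 15, 7]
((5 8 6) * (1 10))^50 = (10)(5 6 8)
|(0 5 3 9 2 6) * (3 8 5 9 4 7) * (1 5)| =12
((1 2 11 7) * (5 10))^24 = ((1 2 11 7)(5 10))^24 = (11)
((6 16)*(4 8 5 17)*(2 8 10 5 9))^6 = (4 5)(10 17)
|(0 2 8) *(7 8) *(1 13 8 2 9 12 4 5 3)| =|(0 9 12 4 5 3 1 13 8)(2 7)| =18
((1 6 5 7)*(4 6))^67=(1 6 7 4 5)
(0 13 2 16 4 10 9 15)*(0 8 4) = (0 13 2 16)(4 10 9 15 8) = [13, 1, 16, 3, 10, 5, 6, 7, 4, 15, 9, 11, 12, 2, 14, 8, 0]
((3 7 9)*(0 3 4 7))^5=(0 3)(4 9 7)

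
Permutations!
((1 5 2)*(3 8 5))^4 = ((1 3 8 5 2))^4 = (1 2 5 8 3)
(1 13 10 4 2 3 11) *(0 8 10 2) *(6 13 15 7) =(0 8 10 4)(1 15 7 6 13 2 3 11) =[8, 15, 3, 11, 0, 5, 13, 6, 10, 9, 4, 1, 12, 2, 14, 7]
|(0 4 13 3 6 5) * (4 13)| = |(0 13 3 6 5)| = 5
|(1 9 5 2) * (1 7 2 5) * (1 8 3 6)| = 10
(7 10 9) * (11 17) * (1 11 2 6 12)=(1 11 17 2 6 12)(7 10 9)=[0, 11, 6, 3, 4, 5, 12, 10, 8, 7, 9, 17, 1, 13, 14, 15, 16, 2]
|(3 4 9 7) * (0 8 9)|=6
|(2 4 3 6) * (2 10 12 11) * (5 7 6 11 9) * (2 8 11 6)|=18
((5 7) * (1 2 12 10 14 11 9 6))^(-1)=(1 6 9 11 14 10 12 2)(5 7)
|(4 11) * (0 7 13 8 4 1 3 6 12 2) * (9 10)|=|(0 7 13 8 4 11 1 3 6 12 2)(9 10)|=22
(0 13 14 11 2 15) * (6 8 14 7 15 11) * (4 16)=(0 13 7 15)(2 11)(4 16)(6 8 14)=[13, 1, 11, 3, 16, 5, 8, 15, 14, 9, 10, 2, 12, 7, 6, 0, 4]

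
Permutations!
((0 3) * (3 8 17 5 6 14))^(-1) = ((0 8 17 5 6 14 3))^(-1) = (0 3 14 6 5 17 8)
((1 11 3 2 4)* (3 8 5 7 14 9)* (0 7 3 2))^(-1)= (0 3 5 8 11 1 4 2 9 14 7)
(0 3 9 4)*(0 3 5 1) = (0 5 1)(3 9 4) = [5, 0, 2, 9, 3, 1, 6, 7, 8, 4]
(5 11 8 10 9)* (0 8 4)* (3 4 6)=(0 8 10 9 5 11 6 3 4)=[8, 1, 2, 4, 0, 11, 3, 7, 10, 5, 9, 6]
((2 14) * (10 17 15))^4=((2 14)(10 17 15))^4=(10 17 15)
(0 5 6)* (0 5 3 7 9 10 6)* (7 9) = (0 3 9 10 6 5) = [3, 1, 2, 9, 4, 0, 5, 7, 8, 10, 6]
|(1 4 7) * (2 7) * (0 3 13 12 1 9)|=|(0 3 13 12 1 4 2 7 9)|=9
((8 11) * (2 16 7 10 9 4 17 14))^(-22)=(2 7 9 17)(4 14 16 10)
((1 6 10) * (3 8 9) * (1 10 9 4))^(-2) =((10)(1 6 9 3 8 4))^(-2) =(10)(1 8 9)(3 6 4)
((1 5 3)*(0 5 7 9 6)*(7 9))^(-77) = (0 5 3 1 9 6)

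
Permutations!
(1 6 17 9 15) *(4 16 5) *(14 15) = [0, 6, 2, 3, 16, 4, 17, 7, 8, 14, 10, 11, 12, 13, 15, 1, 5, 9] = (1 6 17 9 14 15)(4 16 5)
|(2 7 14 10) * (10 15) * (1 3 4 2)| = |(1 3 4 2 7 14 15 10)| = 8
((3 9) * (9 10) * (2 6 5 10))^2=(2 5 9)(3 6 10)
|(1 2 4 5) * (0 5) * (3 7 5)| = 7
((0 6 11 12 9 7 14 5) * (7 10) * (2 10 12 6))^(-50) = (0 14 10)(2 5 7)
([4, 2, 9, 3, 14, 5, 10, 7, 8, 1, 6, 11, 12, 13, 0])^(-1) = [14, 9, 1, 3, 0, 5, 10, 7, 8, 2, 6, 11, 12, 13, 4]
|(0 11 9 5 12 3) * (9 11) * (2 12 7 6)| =|(0 9 5 7 6 2 12 3)| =8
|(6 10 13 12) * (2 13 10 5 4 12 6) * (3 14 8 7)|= 12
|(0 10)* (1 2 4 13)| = |(0 10)(1 2 4 13)| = 4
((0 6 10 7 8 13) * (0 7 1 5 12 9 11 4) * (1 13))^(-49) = ((0 6 10 13 7 8 1 5 12 9 11 4))^(-49) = (0 4 11 9 12 5 1 8 7 13 10 6)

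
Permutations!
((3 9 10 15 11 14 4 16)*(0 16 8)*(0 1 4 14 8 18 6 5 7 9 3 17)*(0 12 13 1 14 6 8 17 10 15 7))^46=((0 16 10 7 9 15 11 17 12 13 1 4 18 8 14 6 5))^46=(0 18 17 10 14 13 9 5 4 11 16 8 12 7 6 1 15)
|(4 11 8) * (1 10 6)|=3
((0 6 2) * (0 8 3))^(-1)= ((0 6 2 8 3))^(-1)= (0 3 8 2 6)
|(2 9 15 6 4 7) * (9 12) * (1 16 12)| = |(1 16 12 9 15 6 4 7 2)| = 9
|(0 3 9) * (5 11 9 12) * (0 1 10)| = 8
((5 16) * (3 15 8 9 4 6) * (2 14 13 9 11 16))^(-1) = (2 5 16 11 8 15 3 6 4 9 13 14)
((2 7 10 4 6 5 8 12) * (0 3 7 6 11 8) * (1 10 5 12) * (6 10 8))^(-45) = (0 5 7 3)(1 8)(2 11)(4 12)(6 10)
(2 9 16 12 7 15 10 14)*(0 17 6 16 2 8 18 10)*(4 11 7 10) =(0 17 6 16 12 10 14 8 18 4 11 7 15)(2 9) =[17, 1, 9, 3, 11, 5, 16, 15, 18, 2, 14, 7, 10, 13, 8, 0, 12, 6, 4]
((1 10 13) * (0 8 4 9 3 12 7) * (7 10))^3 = (0 9 10 7 4 12 1 8 3 13)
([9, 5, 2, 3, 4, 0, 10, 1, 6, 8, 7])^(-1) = (0 5 1 7 10 6 8 9)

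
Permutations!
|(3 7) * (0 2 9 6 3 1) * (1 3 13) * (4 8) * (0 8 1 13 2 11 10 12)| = 12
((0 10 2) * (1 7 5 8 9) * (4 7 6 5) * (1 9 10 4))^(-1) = ((0 4 7 1 6 5 8 10 2))^(-1) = (0 2 10 8 5 6 1 7 4)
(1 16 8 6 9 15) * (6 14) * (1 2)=(1 16 8 14 6 9 15 2)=[0, 16, 1, 3, 4, 5, 9, 7, 14, 15, 10, 11, 12, 13, 6, 2, 8]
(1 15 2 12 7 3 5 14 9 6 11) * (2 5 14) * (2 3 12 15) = (1 2 15 5 3 14 9 6 11)(7 12) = [0, 2, 15, 14, 4, 3, 11, 12, 8, 6, 10, 1, 7, 13, 9, 5]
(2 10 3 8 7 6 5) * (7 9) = (2 10 3 8 9 7 6 5) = [0, 1, 10, 8, 4, 2, 5, 6, 9, 7, 3]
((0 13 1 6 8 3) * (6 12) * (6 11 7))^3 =((0 13 1 12 11 7 6 8 3))^3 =(0 12 6)(1 7 3)(8 13 11)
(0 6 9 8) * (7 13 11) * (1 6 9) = (0 9 8)(1 6)(7 13 11) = [9, 6, 2, 3, 4, 5, 1, 13, 0, 8, 10, 7, 12, 11]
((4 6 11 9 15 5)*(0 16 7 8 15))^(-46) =(0 15 11 7 4)(5 9 8 6 16)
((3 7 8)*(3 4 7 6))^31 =((3 6)(4 7 8))^31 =(3 6)(4 7 8)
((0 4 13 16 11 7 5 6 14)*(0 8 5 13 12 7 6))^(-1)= (0 5 8 14 6 11 16 13 7 12 4)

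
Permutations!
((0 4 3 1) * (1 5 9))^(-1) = ((0 4 3 5 9 1))^(-1) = (0 1 9 5 3 4)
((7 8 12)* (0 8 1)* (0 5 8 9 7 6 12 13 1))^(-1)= (0 7 9)(1 13 8 5)(6 12)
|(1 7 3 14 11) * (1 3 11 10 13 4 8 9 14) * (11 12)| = |(1 7 12 11 3)(4 8 9 14 10 13)| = 30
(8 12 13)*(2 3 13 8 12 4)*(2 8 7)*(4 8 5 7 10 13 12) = (2 3 12 10 13 4 5 7) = [0, 1, 3, 12, 5, 7, 6, 2, 8, 9, 13, 11, 10, 4]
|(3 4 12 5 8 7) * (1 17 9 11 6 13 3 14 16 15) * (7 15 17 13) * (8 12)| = 42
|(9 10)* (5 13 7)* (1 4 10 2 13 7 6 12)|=|(1 4 10 9 2 13 6 12)(5 7)|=8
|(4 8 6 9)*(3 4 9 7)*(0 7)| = |(9)(0 7 3 4 8 6)| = 6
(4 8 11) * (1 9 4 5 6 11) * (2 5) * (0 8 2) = (0 8 1 9 4 2 5 6 11) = [8, 9, 5, 3, 2, 6, 11, 7, 1, 4, 10, 0]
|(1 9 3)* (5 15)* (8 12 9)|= |(1 8 12 9 3)(5 15)|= 10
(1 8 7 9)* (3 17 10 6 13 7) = (1 8 3 17 10 6 13 7 9) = [0, 8, 2, 17, 4, 5, 13, 9, 3, 1, 6, 11, 12, 7, 14, 15, 16, 10]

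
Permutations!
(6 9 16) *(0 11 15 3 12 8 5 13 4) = (0 11 15 3 12 8 5 13 4)(6 9 16) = [11, 1, 2, 12, 0, 13, 9, 7, 5, 16, 10, 15, 8, 4, 14, 3, 6]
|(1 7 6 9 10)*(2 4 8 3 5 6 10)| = |(1 7 10)(2 4 8 3 5 6 9)| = 21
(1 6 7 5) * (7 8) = (1 6 8 7 5) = [0, 6, 2, 3, 4, 1, 8, 5, 7]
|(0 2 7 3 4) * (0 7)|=6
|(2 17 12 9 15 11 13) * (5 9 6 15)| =14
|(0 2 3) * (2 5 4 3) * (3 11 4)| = |(0 5 3)(4 11)| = 6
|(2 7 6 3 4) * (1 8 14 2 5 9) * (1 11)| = |(1 8 14 2 7 6 3 4 5 9 11)| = 11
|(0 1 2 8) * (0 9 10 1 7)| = 10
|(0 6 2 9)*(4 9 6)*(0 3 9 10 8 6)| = 6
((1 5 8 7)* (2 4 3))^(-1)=((1 5 8 7)(2 4 3))^(-1)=(1 7 8 5)(2 3 4)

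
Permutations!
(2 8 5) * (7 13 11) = (2 8 5)(7 13 11) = [0, 1, 8, 3, 4, 2, 6, 13, 5, 9, 10, 7, 12, 11]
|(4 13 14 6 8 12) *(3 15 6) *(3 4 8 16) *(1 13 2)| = |(1 13 14 4 2)(3 15 6 16)(8 12)| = 20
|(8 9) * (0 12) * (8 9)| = 2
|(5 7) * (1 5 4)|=|(1 5 7 4)|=4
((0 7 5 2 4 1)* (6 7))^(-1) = (0 1 4 2 5 7 6)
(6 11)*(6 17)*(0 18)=(0 18)(6 11 17)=[18, 1, 2, 3, 4, 5, 11, 7, 8, 9, 10, 17, 12, 13, 14, 15, 16, 6, 0]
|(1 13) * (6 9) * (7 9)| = |(1 13)(6 7 9)| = 6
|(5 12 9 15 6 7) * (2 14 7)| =8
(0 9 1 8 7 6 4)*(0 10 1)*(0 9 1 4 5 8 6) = (0 1 6 5 8 7)(4 10) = [1, 6, 2, 3, 10, 8, 5, 0, 7, 9, 4]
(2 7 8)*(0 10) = [10, 1, 7, 3, 4, 5, 6, 8, 2, 9, 0] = (0 10)(2 7 8)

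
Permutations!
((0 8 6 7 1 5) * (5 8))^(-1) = (0 5)(1 7 6 8)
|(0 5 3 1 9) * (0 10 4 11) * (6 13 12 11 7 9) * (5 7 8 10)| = |(0 7 9 5 3 1 6 13 12 11)(4 8 10)| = 30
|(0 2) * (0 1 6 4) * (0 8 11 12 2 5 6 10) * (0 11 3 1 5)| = |(1 10 11 12 2 5 6 4 8 3)| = 10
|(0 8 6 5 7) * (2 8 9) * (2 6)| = |(0 9 6 5 7)(2 8)| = 10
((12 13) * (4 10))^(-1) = ((4 10)(12 13))^(-1) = (4 10)(12 13)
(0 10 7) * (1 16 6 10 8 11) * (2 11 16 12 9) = (0 8 16 6 10 7)(1 12 9 2 11) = [8, 12, 11, 3, 4, 5, 10, 0, 16, 2, 7, 1, 9, 13, 14, 15, 6]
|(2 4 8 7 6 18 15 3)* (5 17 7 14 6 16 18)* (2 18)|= |(2 4 8 14 6 5 17 7 16)(3 18 15)|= 9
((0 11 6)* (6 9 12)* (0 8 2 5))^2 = (0 9 6 2)(5 11 12 8)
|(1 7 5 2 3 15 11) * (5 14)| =|(1 7 14 5 2 3 15 11)| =8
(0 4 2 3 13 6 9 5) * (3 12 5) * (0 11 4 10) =(0 10)(2 12 5 11 4)(3 13 6 9) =[10, 1, 12, 13, 2, 11, 9, 7, 8, 3, 0, 4, 5, 6]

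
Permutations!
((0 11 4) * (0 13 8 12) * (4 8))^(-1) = (0 12 8 11)(4 13)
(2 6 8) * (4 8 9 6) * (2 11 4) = (4 8 11)(6 9) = [0, 1, 2, 3, 8, 5, 9, 7, 11, 6, 10, 4]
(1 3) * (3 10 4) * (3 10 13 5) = (1 13 5 3)(4 10) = [0, 13, 2, 1, 10, 3, 6, 7, 8, 9, 4, 11, 12, 5]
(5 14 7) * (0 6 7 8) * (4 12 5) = (0 6 7 4 12 5 14 8) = [6, 1, 2, 3, 12, 14, 7, 4, 0, 9, 10, 11, 5, 13, 8]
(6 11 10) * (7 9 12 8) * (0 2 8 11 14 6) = [2, 1, 8, 3, 4, 5, 14, 9, 7, 12, 0, 10, 11, 13, 6] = (0 2 8 7 9 12 11 10)(6 14)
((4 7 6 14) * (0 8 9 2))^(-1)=(0 2 9 8)(4 14 6 7)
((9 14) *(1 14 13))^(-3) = ((1 14 9 13))^(-3) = (1 14 9 13)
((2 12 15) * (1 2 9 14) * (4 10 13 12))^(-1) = ((1 2 4 10 13 12 15 9 14))^(-1) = (1 14 9 15 12 13 10 4 2)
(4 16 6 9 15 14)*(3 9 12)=(3 9 15 14 4 16 6 12)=[0, 1, 2, 9, 16, 5, 12, 7, 8, 15, 10, 11, 3, 13, 4, 14, 6]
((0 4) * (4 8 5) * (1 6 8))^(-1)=((0 1 6 8 5 4))^(-1)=(0 4 5 8 6 1)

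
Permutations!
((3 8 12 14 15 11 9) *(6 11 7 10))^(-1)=(3 9 11 6 10 7 15 14 12 8)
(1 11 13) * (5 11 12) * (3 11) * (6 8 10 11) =(1 12 5 3 6 8 10 11 13) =[0, 12, 2, 6, 4, 3, 8, 7, 10, 9, 11, 13, 5, 1]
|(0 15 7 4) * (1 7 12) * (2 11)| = |(0 15 12 1 7 4)(2 11)| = 6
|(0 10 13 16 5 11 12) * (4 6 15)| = |(0 10 13 16 5 11 12)(4 6 15)| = 21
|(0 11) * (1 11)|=3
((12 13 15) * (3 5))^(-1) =((3 5)(12 13 15))^(-1) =(3 5)(12 15 13)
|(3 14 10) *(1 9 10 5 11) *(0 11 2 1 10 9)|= |(0 11 10 3 14 5 2 1)|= 8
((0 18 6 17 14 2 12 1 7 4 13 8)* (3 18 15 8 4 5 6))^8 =(18)(0 8 15)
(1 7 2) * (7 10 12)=[0, 10, 1, 3, 4, 5, 6, 2, 8, 9, 12, 11, 7]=(1 10 12 7 2)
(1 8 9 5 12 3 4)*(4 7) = [0, 8, 2, 7, 1, 12, 6, 4, 9, 5, 10, 11, 3] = (1 8 9 5 12 3 7 4)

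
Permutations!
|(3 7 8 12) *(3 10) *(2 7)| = 6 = |(2 7 8 12 10 3)|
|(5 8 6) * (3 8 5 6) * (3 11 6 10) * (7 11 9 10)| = |(3 8 9 10)(6 7 11)| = 12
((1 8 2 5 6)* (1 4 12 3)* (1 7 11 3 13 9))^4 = ((1 8 2 5 6 4 12 13 9)(3 7 11))^4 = (1 6 9 5 13 2 12 8 4)(3 7 11)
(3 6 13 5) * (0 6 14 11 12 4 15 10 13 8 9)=(0 6 8 9)(3 14 11 12 4 15 10 13 5)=[6, 1, 2, 14, 15, 3, 8, 7, 9, 0, 13, 12, 4, 5, 11, 10]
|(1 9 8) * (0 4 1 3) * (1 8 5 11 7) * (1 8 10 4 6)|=18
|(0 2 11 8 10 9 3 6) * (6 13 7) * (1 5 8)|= 12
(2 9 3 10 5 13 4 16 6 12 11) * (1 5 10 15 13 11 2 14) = (1 5 11 14)(2 9 3 15 13 4 16 6 12) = [0, 5, 9, 15, 16, 11, 12, 7, 8, 3, 10, 14, 2, 4, 1, 13, 6]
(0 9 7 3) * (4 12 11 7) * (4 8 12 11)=(0 9 8 12 4 11 7 3)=[9, 1, 2, 0, 11, 5, 6, 3, 12, 8, 10, 7, 4]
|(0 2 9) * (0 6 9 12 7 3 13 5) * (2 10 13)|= 4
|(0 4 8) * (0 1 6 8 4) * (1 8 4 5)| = 4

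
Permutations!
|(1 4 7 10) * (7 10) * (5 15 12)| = |(1 4 10)(5 15 12)| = 3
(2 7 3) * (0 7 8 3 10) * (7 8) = (0 8 3 2 7 10) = [8, 1, 7, 2, 4, 5, 6, 10, 3, 9, 0]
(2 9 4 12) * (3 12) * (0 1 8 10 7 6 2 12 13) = [1, 8, 9, 13, 3, 5, 2, 6, 10, 4, 7, 11, 12, 0] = (0 1 8 10 7 6 2 9 4 3 13)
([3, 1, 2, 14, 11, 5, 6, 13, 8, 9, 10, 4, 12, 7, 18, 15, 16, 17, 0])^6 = [14, 1, 2, 18, 4, 5, 6, 7, 8, 9, 10, 11, 12, 13, 0, 15, 16, 17, 3]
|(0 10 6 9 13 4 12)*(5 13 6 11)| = 14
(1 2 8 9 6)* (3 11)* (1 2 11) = (1 11 3)(2 8 9 6) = [0, 11, 8, 1, 4, 5, 2, 7, 9, 6, 10, 3]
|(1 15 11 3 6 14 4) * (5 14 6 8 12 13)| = 10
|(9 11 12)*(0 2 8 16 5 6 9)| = 9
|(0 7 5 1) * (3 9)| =|(0 7 5 1)(3 9)| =4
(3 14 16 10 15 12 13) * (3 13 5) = [0, 1, 2, 14, 4, 3, 6, 7, 8, 9, 15, 11, 5, 13, 16, 12, 10] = (3 14 16 10 15 12 5)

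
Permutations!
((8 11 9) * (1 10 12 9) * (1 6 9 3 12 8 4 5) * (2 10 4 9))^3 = (2 11 10 6 8)(3 12)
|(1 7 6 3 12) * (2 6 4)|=|(1 7 4 2 6 3 12)|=7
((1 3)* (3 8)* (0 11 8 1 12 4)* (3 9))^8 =((0 11 8 9 3 12 4))^8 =(0 11 8 9 3 12 4)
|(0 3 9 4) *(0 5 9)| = |(0 3)(4 5 9)| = 6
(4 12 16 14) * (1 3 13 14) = (1 3 13 14 4 12 16) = [0, 3, 2, 13, 12, 5, 6, 7, 8, 9, 10, 11, 16, 14, 4, 15, 1]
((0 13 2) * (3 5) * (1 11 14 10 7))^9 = ((0 13 2)(1 11 14 10 7)(3 5))^9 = (1 7 10 14 11)(3 5)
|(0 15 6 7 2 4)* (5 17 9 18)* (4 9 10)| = |(0 15 6 7 2 9 18 5 17 10 4)| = 11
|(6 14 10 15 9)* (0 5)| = 10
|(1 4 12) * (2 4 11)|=|(1 11 2 4 12)|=5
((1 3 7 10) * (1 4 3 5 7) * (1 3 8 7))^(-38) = ((1 5)(4 8 7 10))^(-38) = (4 7)(8 10)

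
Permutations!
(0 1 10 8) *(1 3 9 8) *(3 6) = [6, 10, 2, 9, 4, 5, 3, 7, 0, 8, 1] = (0 6 3 9 8)(1 10)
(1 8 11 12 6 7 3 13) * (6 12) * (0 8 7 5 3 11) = (0 8)(1 7 11 6 5 3 13) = [8, 7, 2, 13, 4, 3, 5, 11, 0, 9, 10, 6, 12, 1]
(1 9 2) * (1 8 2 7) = (1 9 7)(2 8) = [0, 9, 8, 3, 4, 5, 6, 1, 2, 7]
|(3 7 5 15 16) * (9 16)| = |(3 7 5 15 9 16)| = 6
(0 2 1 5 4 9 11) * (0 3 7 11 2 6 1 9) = (0 6 1 5 4)(2 9)(3 7 11) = [6, 5, 9, 7, 0, 4, 1, 11, 8, 2, 10, 3]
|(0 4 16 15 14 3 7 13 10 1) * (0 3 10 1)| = |(0 4 16 15 14 10)(1 3 7 13)| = 12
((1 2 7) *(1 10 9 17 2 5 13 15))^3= (1 15 13 5)(2 9 7 17 10)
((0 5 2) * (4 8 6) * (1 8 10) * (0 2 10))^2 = ((0 5 10 1 8 6 4))^2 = (0 10 8 4 5 1 6)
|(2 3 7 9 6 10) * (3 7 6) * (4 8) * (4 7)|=8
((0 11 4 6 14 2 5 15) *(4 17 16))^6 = (0 14 17 5 4)(2 16 15 6 11)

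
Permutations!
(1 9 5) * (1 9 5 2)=(1 5 9 2)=[0, 5, 1, 3, 4, 9, 6, 7, 8, 2]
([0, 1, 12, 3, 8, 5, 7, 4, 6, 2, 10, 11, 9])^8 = (2 9 12)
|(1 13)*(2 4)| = |(1 13)(2 4)| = 2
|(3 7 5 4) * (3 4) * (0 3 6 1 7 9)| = 12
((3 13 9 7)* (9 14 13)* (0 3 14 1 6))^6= (0 1 14 9)(3 6 13 7)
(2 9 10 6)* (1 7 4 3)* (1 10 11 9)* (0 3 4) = (0 3 10 6 2 1 7)(9 11) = [3, 7, 1, 10, 4, 5, 2, 0, 8, 11, 6, 9]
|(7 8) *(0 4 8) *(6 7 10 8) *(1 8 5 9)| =|(0 4 6 7)(1 8 10 5 9)| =20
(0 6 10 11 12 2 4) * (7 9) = (0 6 10 11 12 2 4)(7 9) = [6, 1, 4, 3, 0, 5, 10, 9, 8, 7, 11, 12, 2]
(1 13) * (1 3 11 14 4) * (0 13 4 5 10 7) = [13, 4, 2, 11, 1, 10, 6, 0, 8, 9, 7, 14, 12, 3, 5] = (0 13 3 11 14 5 10 7)(1 4)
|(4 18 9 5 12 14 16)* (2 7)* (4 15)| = |(2 7)(4 18 9 5 12 14 16 15)| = 8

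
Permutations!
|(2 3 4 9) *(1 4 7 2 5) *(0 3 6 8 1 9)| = 8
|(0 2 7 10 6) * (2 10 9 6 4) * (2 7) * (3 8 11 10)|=|(0 3 8 11 10 4 7 9 6)|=9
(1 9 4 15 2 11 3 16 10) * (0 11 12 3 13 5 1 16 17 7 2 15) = (0 11 13 5 1 9 4)(2 12 3 17 7)(10 16) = [11, 9, 12, 17, 0, 1, 6, 2, 8, 4, 16, 13, 3, 5, 14, 15, 10, 7]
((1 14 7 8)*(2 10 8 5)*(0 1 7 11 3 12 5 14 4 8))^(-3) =(0 5 11 8)(1 2 3 7)(4 10 12 14)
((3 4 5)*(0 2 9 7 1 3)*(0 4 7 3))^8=(0 9 7)(1 2 3)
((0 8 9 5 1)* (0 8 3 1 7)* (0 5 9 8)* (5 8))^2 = (9)(0 1 3)(5 8 7)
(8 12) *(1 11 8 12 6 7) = (12)(1 11 8 6 7) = [0, 11, 2, 3, 4, 5, 7, 1, 6, 9, 10, 8, 12]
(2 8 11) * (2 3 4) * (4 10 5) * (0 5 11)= [5, 1, 8, 10, 2, 4, 6, 7, 0, 9, 11, 3]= (0 5 4 2 8)(3 10 11)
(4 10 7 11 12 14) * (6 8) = [0, 1, 2, 3, 10, 5, 8, 11, 6, 9, 7, 12, 14, 13, 4] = (4 10 7 11 12 14)(6 8)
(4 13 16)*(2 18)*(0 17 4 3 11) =(0 17 4 13 16 3 11)(2 18) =[17, 1, 18, 11, 13, 5, 6, 7, 8, 9, 10, 0, 12, 16, 14, 15, 3, 4, 2]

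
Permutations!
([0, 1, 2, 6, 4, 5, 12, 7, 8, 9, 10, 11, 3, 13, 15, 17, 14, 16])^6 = (14 17)(15 16)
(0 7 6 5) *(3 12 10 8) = (0 7 6 5)(3 12 10 8) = [7, 1, 2, 12, 4, 0, 5, 6, 3, 9, 8, 11, 10]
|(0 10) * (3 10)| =|(0 3 10)| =3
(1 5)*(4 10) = (1 5)(4 10) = [0, 5, 2, 3, 10, 1, 6, 7, 8, 9, 4]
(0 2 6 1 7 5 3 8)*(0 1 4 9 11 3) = [2, 7, 6, 8, 9, 0, 4, 5, 1, 11, 10, 3] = (0 2 6 4 9 11 3 8 1 7 5)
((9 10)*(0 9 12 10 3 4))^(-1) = (0 4 3 9)(10 12)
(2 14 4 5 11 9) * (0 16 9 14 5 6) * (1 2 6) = [16, 2, 5, 3, 1, 11, 0, 7, 8, 6, 10, 14, 12, 13, 4, 15, 9] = (0 16 9 6)(1 2 5 11 14 4)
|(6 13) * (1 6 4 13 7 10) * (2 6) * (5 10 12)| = |(1 2 6 7 12 5 10)(4 13)| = 14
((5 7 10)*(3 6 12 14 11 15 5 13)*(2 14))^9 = (2 6 13 7 15 14 12 3 10 5 11)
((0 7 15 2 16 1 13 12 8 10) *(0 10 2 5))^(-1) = ((0 7 15 5)(1 13 12 8 2 16))^(-1) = (0 5 15 7)(1 16 2 8 12 13)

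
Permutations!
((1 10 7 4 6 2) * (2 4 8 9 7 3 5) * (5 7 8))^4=((1 10 3 7 5 2)(4 6)(8 9))^4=(1 5 3)(2 7 10)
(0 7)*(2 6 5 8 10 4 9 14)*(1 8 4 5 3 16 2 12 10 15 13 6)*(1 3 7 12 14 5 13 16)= (0 12 10 13 6 7)(1 8 15 16 2 3)(4 9 5)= [12, 8, 3, 1, 9, 4, 7, 0, 15, 5, 13, 11, 10, 6, 14, 16, 2]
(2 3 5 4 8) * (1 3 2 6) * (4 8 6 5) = (1 3 4 6)(5 8) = [0, 3, 2, 4, 6, 8, 1, 7, 5]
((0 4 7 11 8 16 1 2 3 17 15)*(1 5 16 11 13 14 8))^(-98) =(0 17 2 11 14 7)(1 8 13 4 15 3)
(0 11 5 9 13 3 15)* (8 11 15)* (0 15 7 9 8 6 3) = (15)(0 7 9 13)(3 6)(5 8 11) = [7, 1, 2, 6, 4, 8, 3, 9, 11, 13, 10, 5, 12, 0, 14, 15]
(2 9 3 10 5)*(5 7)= (2 9 3 10 7 5)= [0, 1, 9, 10, 4, 2, 6, 5, 8, 3, 7]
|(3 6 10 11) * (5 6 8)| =6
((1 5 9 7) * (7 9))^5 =((9)(1 5 7))^5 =(9)(1 7 5)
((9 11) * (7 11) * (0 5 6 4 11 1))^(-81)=((0 5 6 4 11 9 7 1))^(-81)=(0 1 7 9 11 4 6 5)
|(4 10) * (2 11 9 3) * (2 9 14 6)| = |(2 11 14 6)(3 9)(4 10)| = 4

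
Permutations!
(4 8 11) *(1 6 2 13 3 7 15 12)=[0, 6, 13, 7, 8, 5, 2, 15, 11, 9, 10, 4, 1, 3, 14, 12]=(1 6 2 13 3 7 15 12)(4 8 11)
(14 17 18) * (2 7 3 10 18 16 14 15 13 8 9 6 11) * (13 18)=(2 7 3 10 13 8 9 6 11)(14 17 16)(15 18)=[0, 1, 7, 10, 4, 5, 11, 3, 9, 6, 13, 2, 12, 8, 17, 18, 14, 16, 15]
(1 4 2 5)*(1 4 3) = (1 3)(2 5 4) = [0, 3, 5, 1, 2, 4]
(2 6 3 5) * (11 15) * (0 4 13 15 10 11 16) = [4, 1, 6, 5, 13, 2, 3, 7, 8, 9, 11, 10, 12, 15, 14, 16, 0] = (0 4 13 15 16)(2 6 3 5)(10 11)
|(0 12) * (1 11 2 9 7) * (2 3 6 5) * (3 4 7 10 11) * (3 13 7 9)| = 12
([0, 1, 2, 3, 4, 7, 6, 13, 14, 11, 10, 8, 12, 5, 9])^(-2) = (5 7 13)(8 9)(11 14)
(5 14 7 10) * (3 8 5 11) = [0, 1, 2, 8, 4, 14, 6, 10, 5, 9, 11, 3, 12, 13, 7] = (3 8 5 14 7 10 11)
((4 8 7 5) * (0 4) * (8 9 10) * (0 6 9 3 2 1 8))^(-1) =(0 10 9 6 5 7 8 1 2 3 4)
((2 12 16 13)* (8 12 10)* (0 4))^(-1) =(0 4)(2 13 16 12 8 10) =((0 4)(2 10 8 12 16 13))^(-1)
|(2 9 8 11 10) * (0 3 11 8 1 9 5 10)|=6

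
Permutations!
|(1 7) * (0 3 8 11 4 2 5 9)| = |(0 3 8 11 4 2 5 9)(1 7)| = 8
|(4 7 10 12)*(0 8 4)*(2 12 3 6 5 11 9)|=12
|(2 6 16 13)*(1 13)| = |(1 13 2 6 16)| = 5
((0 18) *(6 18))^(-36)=((0 6 18))^(-36)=(18)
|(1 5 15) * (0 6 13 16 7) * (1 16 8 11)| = 10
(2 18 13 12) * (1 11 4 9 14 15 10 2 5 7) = [0, 11, 18, 3, 9, 7, 6, 1, 8, 14, 2, 4, 5, 12, 15, 10, 16, 17, 13] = (1 11 4 9 14 15 10 2 18 13 12 5 7)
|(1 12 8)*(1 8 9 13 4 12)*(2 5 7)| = 12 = |(2 5 7)(4 12 9 13)|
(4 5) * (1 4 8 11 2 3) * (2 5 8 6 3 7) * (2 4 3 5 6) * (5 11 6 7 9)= (1 3)(2 9 5)(4 8 6 11 7)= [0, 3, 9, 1, 8, 2, 11, 4, 6, 5, 10, 7]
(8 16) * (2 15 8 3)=[0, 1, 15, 2, 4, 5, 6, 7, 16, 9, 10, 11, 12, 13, 14, 8, 3]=(2 15 8 16 3)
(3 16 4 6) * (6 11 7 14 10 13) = (3 16 4 11 7 14 10 13 6) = [0, 1, 2, 16, 11, 5, 3, 14, 8, 9, 13, 7, 12, 6, 10, 15, 4]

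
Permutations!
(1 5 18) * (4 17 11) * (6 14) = (1 5 18)(4 17 11)(6 14) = [0, 5, 2, 3, 17, 18, 14, 7, 8, 9, 10, 4, 12, 13, 6, 15, 16, 11, 1]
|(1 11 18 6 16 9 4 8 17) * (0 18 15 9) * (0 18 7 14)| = 21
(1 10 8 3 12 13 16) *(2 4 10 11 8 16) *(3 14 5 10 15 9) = (1 11 8 14 5 10 16)(2 4 15 9 3 12 13) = [0, 11, 4, 12, 15, 10, 6, 7, 14, 3, 16, 8, 13, 2, 5, 9, 1]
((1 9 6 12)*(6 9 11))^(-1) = ((1 11 6 12))^(-1) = (1 12 6 11)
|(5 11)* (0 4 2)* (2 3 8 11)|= 7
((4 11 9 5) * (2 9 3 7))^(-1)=(2 7 3 11 4 5 9)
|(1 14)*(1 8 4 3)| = 5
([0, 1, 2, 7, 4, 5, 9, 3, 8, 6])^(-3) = [0, 1, 2, 7, 4, 5, 9, 3, 8, 6]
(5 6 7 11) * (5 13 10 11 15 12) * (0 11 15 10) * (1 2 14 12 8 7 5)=(0 11 13)(1 2 14 12)(5 6)(7 10 15 8)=[11, 2, 14, 3, 4, 6, 5, 10, 7, 9, 15, 13, 1, 0, 12, 8]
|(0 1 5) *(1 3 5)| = 3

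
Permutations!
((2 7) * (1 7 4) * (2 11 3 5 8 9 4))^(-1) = (1 4 9 8 5 3 11 7)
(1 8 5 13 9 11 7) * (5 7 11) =(1 8 7)(5 13 9) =[0, 8, 2, 3, 4, 13, 6, 1, 7, 5, 10, 11, 12, 9]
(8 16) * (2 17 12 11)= (2 17 12 11)(8 16)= [0, 1, 17, 3, 4, 5, 6, 7, 16, 9, 10, 2, 11, 13, 14, 15, 8, 12]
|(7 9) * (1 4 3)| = |(1 4 3)(7 9)| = 6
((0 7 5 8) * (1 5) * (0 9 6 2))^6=(0 6 8 1)(2 9 5 7)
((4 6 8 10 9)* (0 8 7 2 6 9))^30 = (10)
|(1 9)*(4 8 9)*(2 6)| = 4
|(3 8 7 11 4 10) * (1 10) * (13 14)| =|(1 10 3 8 7 11 4)(13 14)| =14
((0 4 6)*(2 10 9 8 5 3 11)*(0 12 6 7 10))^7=(0 3 9 4 11 8 7 2 5 10)(6 12)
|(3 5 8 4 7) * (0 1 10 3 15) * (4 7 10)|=9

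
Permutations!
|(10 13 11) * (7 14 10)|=|(7 14 10 13 11)|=5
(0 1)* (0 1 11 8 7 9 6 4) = (0 11 8 7 9 6 4) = [11, 1, 2, 3, 0, 5, 4, 9, 7, 6, 10, 8]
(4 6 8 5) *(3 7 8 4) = [0, 1, 2, 7, 6, 3, 4, 8, 5] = (3 7 8 5)(4 6)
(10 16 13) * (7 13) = (7 13 10 16) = [0, 1, 2, 3, 4, 5, 6, 13, 8, 9, 16, 11, 12, 10, 14, 15, 7]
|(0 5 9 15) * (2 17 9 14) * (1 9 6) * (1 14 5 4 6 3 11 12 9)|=11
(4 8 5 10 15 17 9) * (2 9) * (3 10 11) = (2 9 4 8 5 11 3 10 15 17) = [0, 1, 9, 10, 8, 11, 6, 7, 5, 4, 15, 3, 12, 13, 14, 17, 16, 2]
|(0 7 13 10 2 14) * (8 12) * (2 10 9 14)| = 10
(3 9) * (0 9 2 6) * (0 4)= (0 9 3 2 6 4)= [9, 1, 6, 2, 0, 5, 4, 7, 8, 3]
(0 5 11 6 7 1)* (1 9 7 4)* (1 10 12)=(0 5 11 6 4 10 12 1)(7 9)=[5, 0, 2, 3, 10, 11, 4, 9, 8, 7, 12, 6, 1]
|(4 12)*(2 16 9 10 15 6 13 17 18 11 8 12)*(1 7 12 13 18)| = |(1 7 12 4 2 16 9 10 15 6 18 11 8 13 17)| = 15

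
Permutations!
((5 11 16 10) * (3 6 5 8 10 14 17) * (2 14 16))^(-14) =((2 14 17 3 6 5 11)(8 10))^(-14) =(17)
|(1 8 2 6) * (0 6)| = 5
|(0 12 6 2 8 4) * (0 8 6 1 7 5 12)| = 4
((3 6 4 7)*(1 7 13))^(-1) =(1 13 4 6 3 7)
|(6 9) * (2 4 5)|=6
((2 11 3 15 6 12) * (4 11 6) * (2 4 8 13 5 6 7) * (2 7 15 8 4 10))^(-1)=((2 15 4 11 3 8 13 5 6 12 10))^(-1)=(2 10 12 6 5 13 8 3 11 4 15)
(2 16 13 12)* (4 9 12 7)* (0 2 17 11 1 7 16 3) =(0 2 3)(1 7 4 9 12 17 11)(13 16) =[2, 7, 3, 0, 9, 5, 6, 4, 8, 12, 10, 1, 17, 16, 14, 15, 13, 11]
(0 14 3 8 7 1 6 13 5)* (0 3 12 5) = (0 14 12 5 3 8 7 1 6 13) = [14, 6, 2, 8, 4, 3, 13, 1, 7, 9, 10, 11, 5, 0, 12]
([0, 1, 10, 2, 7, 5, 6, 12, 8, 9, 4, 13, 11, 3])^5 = [0, 1, 11, 12, 3, 5, 6, 2, 8, 9, 13, 4, 10, 7]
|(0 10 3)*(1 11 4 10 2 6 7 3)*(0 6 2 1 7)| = |(0 1 11 4 10 7 3 6)| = 8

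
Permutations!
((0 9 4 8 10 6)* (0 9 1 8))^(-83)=((0 1 8 10 6 9 4))^(-83)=(0 1 8 10 6 9 4)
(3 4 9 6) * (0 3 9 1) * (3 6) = (0 6 9 3 4 1) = [6, 0, 2, 4, 1, 5, 9, 7, 8, 3]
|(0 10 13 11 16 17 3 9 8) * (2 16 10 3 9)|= |(0 3 2 16 17 9 8)(10 13 11)|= 21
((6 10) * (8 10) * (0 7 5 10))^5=(0 8 6 10 5 7)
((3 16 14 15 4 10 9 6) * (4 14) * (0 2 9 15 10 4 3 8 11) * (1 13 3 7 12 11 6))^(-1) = (0 11 12 7 16 3 13 1 9 2)(6 8)(10 14 15)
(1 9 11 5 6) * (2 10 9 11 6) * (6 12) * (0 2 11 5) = (0 2 10 9 12 6 1 5 11) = [2, 5, 10, 3, 4, 11, 1, 7, 8, 12, 9, 0, 6]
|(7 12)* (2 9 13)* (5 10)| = 6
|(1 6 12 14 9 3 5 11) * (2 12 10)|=10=|(1 6 10 2 12 14 9 3 5 11)|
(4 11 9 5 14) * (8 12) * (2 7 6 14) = (2 7 6 14 4 11 9 5)(8 12) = [0, 1, 7, 3, 11, 2, 14, 6, 12, 5, 10, 9, 8, 13, 4]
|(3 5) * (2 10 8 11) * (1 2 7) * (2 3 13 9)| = 10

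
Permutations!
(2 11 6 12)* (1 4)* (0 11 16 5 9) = (0 11 6 12 2 16 5 9)(1 4) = [11, 4, 16, 3, 1, 9, 12, 7, 8, 0, 10, 6, 2, 13, 14, 15, 5]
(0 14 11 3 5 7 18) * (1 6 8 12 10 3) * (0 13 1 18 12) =(0 14 11 18 13 1 6 8)(3 5 7 12 10) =[14, 6, 2, 5, 4, 7, 8, 12, 0, 9, 3, 18, 10, 1, 11, 15, 16, 17, 13]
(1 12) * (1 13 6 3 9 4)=(1 12 13 6 3 9 4)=[0, 12, 2, 9, 1, 5, 3, 7, 8, 4, 10, 11, 13, 6]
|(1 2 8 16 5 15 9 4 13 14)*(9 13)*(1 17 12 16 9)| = 35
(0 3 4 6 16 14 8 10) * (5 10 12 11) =(0 3 4 6 16 14 8 12 11 5 10) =[3, 1, 2, 4, 6, 10, 16, 7, 12, 9, 0, 5, 11, 13, 8, 15, 14]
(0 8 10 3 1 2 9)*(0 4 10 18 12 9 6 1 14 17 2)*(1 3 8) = (0 1)(2 6 3 14 17)(4 10 8 18 12 9) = [1, 0, 6, 14, 10, 5, 3, 7, 18, 4, 8, 11, 9, 13, 17, 15, 16, 2, 12]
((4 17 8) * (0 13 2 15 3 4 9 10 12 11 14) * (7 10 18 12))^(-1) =(0 14 11 12 18 9 8 17 4 3 15 2 13)(7 10)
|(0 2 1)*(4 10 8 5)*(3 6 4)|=|(0 2 1)(3 6 4 10 8 5)|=6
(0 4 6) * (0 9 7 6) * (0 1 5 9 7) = (0 4 1 5 9)(6 7) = [4, 5, 2, 3, 1, 9, 7, 6, 8, 0]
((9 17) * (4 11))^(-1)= (4 11)(9 17)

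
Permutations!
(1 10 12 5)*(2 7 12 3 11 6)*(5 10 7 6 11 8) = (1 7 12 10 3 8 5)(2 6) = [0, 7, 6, 8, 4, 1, 2, 12, 5, 9, 3, 11, 10]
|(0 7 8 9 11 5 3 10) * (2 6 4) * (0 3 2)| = |(0 7 8 9 11 5 2 6 4)(3 10)| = 18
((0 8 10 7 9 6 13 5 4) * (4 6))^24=(13)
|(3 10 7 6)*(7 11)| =5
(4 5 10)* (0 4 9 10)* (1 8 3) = (0 4 5)(1 8 3)(9 10) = [4, 8, 2, 1, 5, 0, 6, 7, 3, 10, 9]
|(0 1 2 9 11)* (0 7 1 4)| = |(0 4)(1 2 9 11 7)| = 10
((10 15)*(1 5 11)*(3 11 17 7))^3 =(1 7)(3 5)(10 15)(11 17)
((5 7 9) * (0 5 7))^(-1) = ((0 5)(7 9))^(-1) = (0 5)(7 9)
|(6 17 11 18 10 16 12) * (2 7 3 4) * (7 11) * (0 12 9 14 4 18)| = |(0 12 6 17 7 3 18 10 16 9 14 4 2 11)| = 14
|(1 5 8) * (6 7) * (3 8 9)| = |(1 5 9 3 8)(6 7)| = 10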